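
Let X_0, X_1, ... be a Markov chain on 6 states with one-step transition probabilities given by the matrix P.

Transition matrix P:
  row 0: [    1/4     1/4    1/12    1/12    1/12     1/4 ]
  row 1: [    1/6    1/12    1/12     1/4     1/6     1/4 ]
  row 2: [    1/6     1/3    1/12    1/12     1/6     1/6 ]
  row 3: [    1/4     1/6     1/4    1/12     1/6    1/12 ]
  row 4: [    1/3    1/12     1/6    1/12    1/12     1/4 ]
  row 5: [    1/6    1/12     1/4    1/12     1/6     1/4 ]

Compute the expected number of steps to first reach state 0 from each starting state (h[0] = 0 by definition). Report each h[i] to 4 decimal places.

First-step conditioning: h[0] = 0; for i ≠ 0, h[i] = 1 + Σ_k P[i][k]·h[k].
  h[1] = 1 + 1/12·h[1] + 1/12·h[2] + 1/4·h[3] + 1/6·h[4] + 1/4·h[5]
  h[2] = 1 + 1/3·h[1] + 1/12·h[2] + 1/12·h[3] + 1/6·h[4] + 1/6·h[5]
  h[3] = 1 + 1/6·h[1] + 1/4·h[2] + 1/12·h[3] + 1/6·h[4] + 1/12·h[5]
  h[4] = 1 + 1/12·h[1] + 1/6·h[2] + 1/12·h[3] + 1/12·h[4] + 1/4·h[5]
  h[5] = 1 + 1/12·h[1] + 1/4·h[2] + 1/12·h[3] + 1/6·h[4] + 1/4·h[5]
Solving the 5×5 linear system over states ≠ 0 gives exactly h = [0, 39624/8081, 40053/8081, 36777/8081, 33999/8081, 40170/8081] (h[0] = 0 is the target).

h = [0.0000, 4.9034, 4.9564, 4.5510, 4.2073, 4.9709]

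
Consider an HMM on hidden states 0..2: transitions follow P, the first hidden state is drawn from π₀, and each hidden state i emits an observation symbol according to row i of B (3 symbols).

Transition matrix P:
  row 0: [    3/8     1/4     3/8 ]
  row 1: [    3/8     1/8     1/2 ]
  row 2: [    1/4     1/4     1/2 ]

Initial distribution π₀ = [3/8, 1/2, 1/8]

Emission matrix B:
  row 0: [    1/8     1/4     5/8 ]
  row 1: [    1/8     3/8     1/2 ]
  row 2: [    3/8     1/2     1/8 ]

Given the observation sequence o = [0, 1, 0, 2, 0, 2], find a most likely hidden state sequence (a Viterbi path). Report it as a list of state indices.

t=0: δ = [4.688e-02, 6.250e-02, 4.688e-02]  (obs o_0=0)
t=1: δ = [5.859e-03, 4.395e-03, 1.562e-02]  ψ = [1, 0, 1]  (obs o_1=1)
t=2: δ = [4.883e-04, 4.883e-04, 2.930e-03]  ψ = [2, 2, 2]  (obs o_2=0)
t=3: δ = [4.578e-04, 3.662e-04, 1.831e-04]  ψ = [2, 2, 2]  (obs o_3=2)
t=4: δ = [2.146e-05, 1.431e-05, 6.866e-05]  ψ = [0, 0, 1]  (obs o_4=0)
t=5: δ = [1.073e-05, 8.583e-06, 4.292e-06]  ψ = [2, 2, 2]  (obs o_5=2)
backtrack: best end state = 0; path = [1, 2, 2, 1, 2, 0]

path = [1, 2, 2, 1, 2, 0]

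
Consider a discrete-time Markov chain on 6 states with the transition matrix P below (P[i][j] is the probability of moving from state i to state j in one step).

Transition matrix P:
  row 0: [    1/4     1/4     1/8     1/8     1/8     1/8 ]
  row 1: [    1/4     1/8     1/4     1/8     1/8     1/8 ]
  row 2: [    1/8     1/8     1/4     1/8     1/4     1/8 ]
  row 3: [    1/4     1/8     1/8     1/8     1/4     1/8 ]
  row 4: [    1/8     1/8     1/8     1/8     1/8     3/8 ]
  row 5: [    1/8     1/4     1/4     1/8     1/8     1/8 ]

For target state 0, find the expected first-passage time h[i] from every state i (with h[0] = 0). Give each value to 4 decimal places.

h = [0.0000, 5.5081, 6.2920, 5.5055, 6.2708, 6.1966]

First-step conditioning: h[0] = 0; for i ≠ 0, h[i] = 1 + Σ_k P[i][k]·h[k].
  h[1] = 1 + 1/8·h[1] + 1/4·h[2] + 1/8·h[3] + 1/8·h[4] + 1/8·h[5]
  h[2] = 1 + 1/8·h[1] + 1/4·h[2] + 1/8·h[3] + 1/4·h[4] + 1/8·h[5]
  h[3] = 1 + 1/8·h[1] + 1/8·h[2] + 1/8·h[3] + 1/4·h[4] + 1/8·h[5]
  h[4] = 1 + 1/8·h[1] + 1/8·h[2] + 1/8·h[3] + 1/8·h[4] + 3/8·h[5]
  h[5] = 1 + 1/4·h[1] + 1/4·h[2] + 1/8·h[3] + 1/8·h[4] + 1/8·h[5]
Solving the 5×5 linear system over states ≠ 0 gives exactly h = [0, 16640/3021, 6336/1007, 5544/1007, 18944/3021, 6240/1007] (h[0] = 0 is the target).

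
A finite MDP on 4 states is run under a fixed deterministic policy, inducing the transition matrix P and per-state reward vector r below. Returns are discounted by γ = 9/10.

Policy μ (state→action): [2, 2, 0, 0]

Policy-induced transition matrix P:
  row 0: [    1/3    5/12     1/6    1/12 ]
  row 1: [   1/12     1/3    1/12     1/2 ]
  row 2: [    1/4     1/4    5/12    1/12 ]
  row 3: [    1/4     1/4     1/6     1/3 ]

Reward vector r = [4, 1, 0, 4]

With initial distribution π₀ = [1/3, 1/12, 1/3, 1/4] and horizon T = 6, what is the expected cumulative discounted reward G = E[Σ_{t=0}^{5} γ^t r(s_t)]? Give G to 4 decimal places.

t=0: π = [0.3333, 0.0833, 0.3333, 0.2500], E[r] = 2.4167, γ^t·E[r] = 2.416667, running G = 2.416667
t=1: π = [0.2639, 0.3125, 0.2431, 0.1806], E[r] = 2.0903, γ^t·E[r] = 1.881250, running G = 4.297917
t=2: π = [0.2199, 0.3200, 0.2014, 0.2587], E[r] = 2.2344, γ^t·E[r] = 1.809844, running G = 6.107760
t=3: π = [0.2150, 0.3133, 0.1903, 0.2813], E[r] = 2.2987, γ^t·E[r] = 1.675723, running G = 7.783483
t=4: π = [0.2157, 0.3119, 0.1881, 0.2842], E[r] = 2.3116, γ^t·E[r] = 1.516643, running G = 9.300126
t=5: π = [0.2160, 0.3119, 0.1877, 0.2844], E[r] = 2.3133, γ^t·E[r] = 1.366003, running G = 10.666129

G = 10.6661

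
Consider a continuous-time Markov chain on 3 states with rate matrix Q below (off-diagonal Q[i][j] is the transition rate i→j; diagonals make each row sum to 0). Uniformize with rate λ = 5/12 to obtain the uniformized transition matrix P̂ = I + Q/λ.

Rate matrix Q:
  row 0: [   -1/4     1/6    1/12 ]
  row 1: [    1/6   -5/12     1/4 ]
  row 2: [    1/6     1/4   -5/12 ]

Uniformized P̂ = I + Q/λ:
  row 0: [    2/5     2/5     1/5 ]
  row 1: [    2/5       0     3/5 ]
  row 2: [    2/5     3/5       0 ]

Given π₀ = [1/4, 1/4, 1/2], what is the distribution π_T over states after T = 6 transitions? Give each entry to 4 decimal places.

π = [0.4000, 0.3192, 0.2808]

t=0: π = [0.2500, 0.2500, 0.5000]
t=1: π = [0.4000, 0.4000, 0.2000]
t=2: π = [0.4000, 0.2800, 0.3200]
t=3: π = [0.4000, 0.3520, 0.2480]
t=4: π = [0.4000, 0.3088, 0.2912]
t=5: π = [0.4000, 0.3347, 0.2653]
t=6: π = [0.4000, 0.3192, 0.2808]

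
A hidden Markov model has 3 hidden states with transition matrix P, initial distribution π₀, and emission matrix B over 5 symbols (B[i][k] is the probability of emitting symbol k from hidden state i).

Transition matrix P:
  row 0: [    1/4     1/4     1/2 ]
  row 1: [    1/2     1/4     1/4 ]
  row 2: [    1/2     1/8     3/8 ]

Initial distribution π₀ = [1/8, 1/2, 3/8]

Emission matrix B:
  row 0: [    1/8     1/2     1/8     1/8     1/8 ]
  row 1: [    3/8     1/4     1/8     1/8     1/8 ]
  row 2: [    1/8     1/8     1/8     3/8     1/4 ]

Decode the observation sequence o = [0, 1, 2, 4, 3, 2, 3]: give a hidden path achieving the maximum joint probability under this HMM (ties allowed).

path = [1, 0, 2, 2, 2, 0, 2]

t=0: δ = [1.562e-02, 1.875e-01, 4.688e-02]  (obs o_0=0)
t=1: δ = [4.688e-02, 1.172e-02, 5.859e-03]  ψ = [1, 1, 1]  (obs o_1=1)
t=2: δ = [1.465e-03, 1.465e-03, 2.930e-03]  ψ = [0, 0, 0]  (obs o_2=2)
t=3: δ = [1.831e-04, 4.578e-05, 2.747e-04]  ψ = [2, 0, 2]  (obs o_3=4)
t=4: δ = [1.717e-05, 5.722e-06, 3.862e-05]  ψ = [2, 0, 2]  (obs o_4=3)
t=5: δ = [2.414e-06, 6.035e-07, 1.810e-06]  ψ = [2, 2, 2]  (obs o_5=2)
t=6: δ = [1.132e-07, 7.544e-08, 4.526e-07]  ψ = [2, 0, 0]  (obs o_6=3)
backtrack: best end state = 2; path = [1, 0, 2, 2, 2, 0, 2]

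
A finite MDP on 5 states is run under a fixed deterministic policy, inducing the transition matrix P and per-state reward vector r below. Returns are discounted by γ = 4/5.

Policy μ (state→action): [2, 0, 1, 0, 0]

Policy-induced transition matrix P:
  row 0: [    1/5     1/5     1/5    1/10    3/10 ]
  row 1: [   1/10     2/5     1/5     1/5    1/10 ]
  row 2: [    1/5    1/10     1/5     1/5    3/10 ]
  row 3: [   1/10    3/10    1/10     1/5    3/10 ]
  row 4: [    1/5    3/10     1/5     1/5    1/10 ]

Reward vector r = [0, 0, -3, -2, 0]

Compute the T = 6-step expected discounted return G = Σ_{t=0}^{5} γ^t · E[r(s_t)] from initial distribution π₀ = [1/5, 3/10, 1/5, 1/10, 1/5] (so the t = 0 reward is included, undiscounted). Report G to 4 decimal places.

t=0: π = [0.2000, 0.3000, 0.2000, 0.1000, 0.2000], E[r] = -0.8000, γ^t·E[r] = -0.800000, running G = -0.800000
t=1: π = [0.1600, 0.2700, 0.1900, 0.1800, 0.2000], E[r] = -0.9300, γ^t·E[r] = -0.744000, running G = -1.544000
t=2: π = [0.1550, 0.2730, 0.1820, 0.1840, 0.2060], E[r] = -0.9140, γ^t·E[r] = -0.584960, running G = -2.128960
t=3: π = [0.1543, 0.2754, 0.1816, 0.1845, 0.2042], E[r] = -0.9138, γ^t·E[r] = -0.467866, running G = -2.596826
t=4: π = [0.1540, 0.2758, 0.1816, 0.1846, 0.2041], E[r] = -0.9138, γ^t·E[r] = -0.374288, running G = -2.971114
t=5: π = [0.1540, 0.2759, 0.1815, 0.1846, 0.2040], E[r] = -0.9138, γ^t·E[r] = -0.299443, running G = -3.270557

G = -3.2706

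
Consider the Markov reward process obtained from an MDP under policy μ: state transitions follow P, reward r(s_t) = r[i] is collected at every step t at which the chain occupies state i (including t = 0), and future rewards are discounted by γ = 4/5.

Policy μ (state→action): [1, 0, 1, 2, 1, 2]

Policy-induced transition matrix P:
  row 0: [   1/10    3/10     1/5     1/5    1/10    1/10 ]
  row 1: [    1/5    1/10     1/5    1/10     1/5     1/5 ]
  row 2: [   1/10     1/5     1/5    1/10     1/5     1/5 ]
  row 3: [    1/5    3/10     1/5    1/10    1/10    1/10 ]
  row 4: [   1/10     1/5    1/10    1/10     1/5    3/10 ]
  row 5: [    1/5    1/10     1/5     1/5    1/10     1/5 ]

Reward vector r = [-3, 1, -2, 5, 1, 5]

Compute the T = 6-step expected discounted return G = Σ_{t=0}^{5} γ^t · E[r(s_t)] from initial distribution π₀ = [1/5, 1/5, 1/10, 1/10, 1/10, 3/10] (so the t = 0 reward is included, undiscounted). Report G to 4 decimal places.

G = 4.4982

t=0: π = [0.2000, 0.2000, 0.1000, 0.1000, 0.1000, 0.3000], E[r] = 1.5000, γ^t·E[r] = 1.500000, running G = 1.500000
t=1: π = [0.1600, 0.1800, 0.1900, 0.1500, 0.1400, 0.1800], E[r] = 1.1100, γ^t·E[r] = 0.888000, running G = 2.388000
t=2: π = [0.1510, 0.1950, 0.1860, 0.1340, 0.1510, 0.1830], E[r] = 1.1060, γ^t·E[r] = 0.707840, running G = 3.095840
t=3: π = [0.1512, 0.1907, 0.1849, 0.1334, 0.1532, 0.1866], E[r] = 1.1205, γ^t·E[r] = 0.573696, running G = 3.669536
t=4: π = [0.1511, 0.1907, 0.1847, 0.1338, 0.1529, 0.1869], E[r] = 1.1242, γ^t·E[r] = 0.460489, running G = 4.130025
t=5: π = [0.1511, 0.1907, 0.1847, 0.1338, 0.1528, 0.1868], E[r] = 1.1237, γ^t·E[r] = 0.368214, running G = 4.498239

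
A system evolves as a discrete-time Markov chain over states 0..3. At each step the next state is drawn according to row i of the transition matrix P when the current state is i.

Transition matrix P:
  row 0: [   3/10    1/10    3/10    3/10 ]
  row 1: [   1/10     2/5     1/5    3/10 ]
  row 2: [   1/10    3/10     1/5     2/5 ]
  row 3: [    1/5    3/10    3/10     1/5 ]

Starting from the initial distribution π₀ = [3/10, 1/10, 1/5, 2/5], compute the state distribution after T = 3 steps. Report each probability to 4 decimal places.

π = [0.1635, 0.2949, 0.2467, 0.2949]

t=0: π = [0.3000, 0.1000, 0.2000, 0.4000]
t=1: π = [0.2000, 0.2500, 0.2700, 0.2800]
t=2: π = [0.1680, 0.2850, 0.2480, 0.2990]
t=3: π = [0.1635, 0.2949, 0.2467, 0.2949]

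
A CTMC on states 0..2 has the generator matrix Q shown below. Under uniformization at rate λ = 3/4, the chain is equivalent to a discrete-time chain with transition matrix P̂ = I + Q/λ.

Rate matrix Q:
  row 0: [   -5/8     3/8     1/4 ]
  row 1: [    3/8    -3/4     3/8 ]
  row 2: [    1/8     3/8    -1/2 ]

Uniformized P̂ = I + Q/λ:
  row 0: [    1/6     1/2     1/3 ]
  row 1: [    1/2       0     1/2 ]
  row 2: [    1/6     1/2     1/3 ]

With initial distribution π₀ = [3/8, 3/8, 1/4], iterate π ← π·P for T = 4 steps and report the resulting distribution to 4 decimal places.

t=0: π = [0.3750, 0.3750, 0.2500]
t=1: π = [0.2917, 0.3125, 0.3958]
t=2: π = [0.2708, 0.3438, 0.3854]
t=3: π = [0.2813, 0.3281, 0.3906]
t=4: π = [0.2760, 0.3359, 0.3880]

π = [0.2760, 0.3359, 0.3880]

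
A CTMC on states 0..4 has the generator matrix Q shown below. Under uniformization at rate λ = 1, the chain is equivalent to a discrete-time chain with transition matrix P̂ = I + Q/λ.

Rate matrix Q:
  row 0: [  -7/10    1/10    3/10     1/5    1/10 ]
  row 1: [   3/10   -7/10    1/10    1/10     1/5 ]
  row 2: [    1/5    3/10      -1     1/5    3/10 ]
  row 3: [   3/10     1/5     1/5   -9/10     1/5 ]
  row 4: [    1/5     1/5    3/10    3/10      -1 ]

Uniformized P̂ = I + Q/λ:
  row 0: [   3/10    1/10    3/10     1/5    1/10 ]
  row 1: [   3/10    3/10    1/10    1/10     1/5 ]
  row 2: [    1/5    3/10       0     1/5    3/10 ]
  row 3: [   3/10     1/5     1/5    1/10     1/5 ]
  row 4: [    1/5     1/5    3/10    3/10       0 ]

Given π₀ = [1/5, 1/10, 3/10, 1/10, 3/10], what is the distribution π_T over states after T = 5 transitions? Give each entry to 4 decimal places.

π = [0.2656, 0.2132, 0.1844, 0.1770, 0.1598]

t=0: π = [0.2000, 0.1000, 0.3000, 0.1000, 0.3000]
t=1: π = [0.2400, 0.2200, 0.1800, 0.2100, 0.1500]
t=2: π = [0.2670, 0.2160, 0.1810, 0.1720, 0.1640]
t=3: π = [0.2655, 0.2130, 0.1853, 0.1776, 0.1586]
t=4: π = [0.2656, 0.2133, 0.1841, 0.1768, 0.1603]
t=5: π = [0.2656, 0.2132, 0.1844, 0.1770, 0.1598]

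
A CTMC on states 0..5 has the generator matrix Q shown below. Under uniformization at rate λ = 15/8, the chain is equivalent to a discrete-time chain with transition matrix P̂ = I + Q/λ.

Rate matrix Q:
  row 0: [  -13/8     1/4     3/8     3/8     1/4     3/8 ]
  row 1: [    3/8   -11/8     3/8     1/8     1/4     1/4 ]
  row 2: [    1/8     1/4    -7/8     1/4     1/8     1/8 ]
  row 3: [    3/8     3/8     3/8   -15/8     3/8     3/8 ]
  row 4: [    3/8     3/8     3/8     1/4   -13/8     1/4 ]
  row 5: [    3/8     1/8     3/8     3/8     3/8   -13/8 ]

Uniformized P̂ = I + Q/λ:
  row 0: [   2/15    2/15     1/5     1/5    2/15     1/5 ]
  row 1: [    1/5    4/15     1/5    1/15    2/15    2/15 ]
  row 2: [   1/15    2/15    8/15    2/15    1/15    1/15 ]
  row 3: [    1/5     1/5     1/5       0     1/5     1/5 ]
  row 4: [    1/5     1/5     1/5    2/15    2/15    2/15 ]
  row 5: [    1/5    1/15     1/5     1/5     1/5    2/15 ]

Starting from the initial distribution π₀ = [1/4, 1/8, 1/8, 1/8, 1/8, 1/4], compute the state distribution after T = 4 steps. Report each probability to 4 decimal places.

π = [0.1507, 0.1634, 0.2978, 0.1248, 0.1310, 0.1323]

t=0: π = [0.2500, 0.1250, 0.1250, 0.1250, 0.1250, 0.2500]
t=1: π = [0.1667, 0.1500, 0.2417, 0.1417, 0.1500, 0.1500]
t=2: π = [0.1567, 0.1628, 0.2806, 0.1256, 0.1367, 0.1378]
t=3: π = [0.1521, 0.1633, 0.2935, 0.1254, 0.1322, 0.1334]
t=4: π = [0.1507, 0.1634, 0.2978, 0.1248, 0.1310, 0.1323]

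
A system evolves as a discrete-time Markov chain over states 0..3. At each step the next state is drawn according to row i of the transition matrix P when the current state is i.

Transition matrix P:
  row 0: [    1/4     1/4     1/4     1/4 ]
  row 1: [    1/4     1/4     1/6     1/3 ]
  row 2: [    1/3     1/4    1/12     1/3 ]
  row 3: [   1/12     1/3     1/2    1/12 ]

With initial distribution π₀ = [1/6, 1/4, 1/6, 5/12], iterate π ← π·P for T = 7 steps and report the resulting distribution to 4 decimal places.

π = [0.2288, 0.2710, 0.2489, 0.2514]

t=0: π = [0.1667, 0.2500, 0.1667, 0.4167]
t=1: π = [0.1944, 0.2847, 0.3056, 0.2153]
t=2: π = [0.2396, 0.2679, 0.2292, 0.2633]
t=3: π = [0.2252, 0.2719, 0.2553, 0.2475]
t=4: π = [0.2300, 0.2706, 0.2467, 0.2527]
t=5: π = [0.2284, 0.2711, 0.2495, 0.2510]
t=6: π = [0.2290, 0.2709, 0.2486, 0.2515]
t=7: π = [0.2288, 0.2710, 0.2489, 0.2514]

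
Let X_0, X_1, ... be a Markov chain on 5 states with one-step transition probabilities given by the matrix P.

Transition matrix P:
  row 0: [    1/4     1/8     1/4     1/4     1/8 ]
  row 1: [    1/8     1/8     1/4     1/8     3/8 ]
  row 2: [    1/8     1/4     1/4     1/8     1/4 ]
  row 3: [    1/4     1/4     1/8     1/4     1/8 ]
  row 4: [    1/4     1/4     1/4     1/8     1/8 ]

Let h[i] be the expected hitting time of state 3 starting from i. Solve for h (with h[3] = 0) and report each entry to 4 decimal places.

h = [5.8525, 6.7965, 6.8083, 0.0000, 6.7021]

First-step conditioning: h[3] = 0; for i ≠ 3, h[i] = 1 + Σ_k P[i][k]·h[k].
  h[0] = 1 + 1/4·h[0] + 1/8·h[1] + 1/4·h[2] + 1/8·h[4]
  h[1] = 1 + 1/8·h[0] + 1/8·h[1] + 1/4·h[2] + 3/8·h[4]
  h[2] = 1 + 1/8·h[0] + 1/4·h[1] + 1/4·h[2] + 1/4·h[4]
  h[4] = 1 + 1/4·h[0] + 1/4·h[1] + 1/4·h[2] + 1/8·h[4]
Solving the 4×4 linear system over states ≠ 3 gives exactly h = [1984/339, 768/113, 2308/339, 0, 2272/339] (h[3] = 0 is the target).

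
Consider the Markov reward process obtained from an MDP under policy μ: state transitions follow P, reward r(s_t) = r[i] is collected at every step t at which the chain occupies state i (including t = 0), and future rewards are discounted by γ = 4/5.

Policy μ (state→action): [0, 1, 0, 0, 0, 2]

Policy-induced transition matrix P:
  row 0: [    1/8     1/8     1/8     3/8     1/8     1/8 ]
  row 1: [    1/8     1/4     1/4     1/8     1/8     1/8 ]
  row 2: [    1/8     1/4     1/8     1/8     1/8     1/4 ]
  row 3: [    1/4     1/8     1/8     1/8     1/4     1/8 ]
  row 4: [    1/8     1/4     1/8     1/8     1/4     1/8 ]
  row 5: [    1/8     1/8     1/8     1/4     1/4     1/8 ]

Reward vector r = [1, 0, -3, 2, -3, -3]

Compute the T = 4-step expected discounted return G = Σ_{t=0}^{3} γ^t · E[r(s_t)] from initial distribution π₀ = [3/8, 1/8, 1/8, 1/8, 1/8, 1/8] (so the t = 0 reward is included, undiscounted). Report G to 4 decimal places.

t=0: π = [0.3750, 0.1250, 0.1250, 0.1250, 0.1250, 0.1250], E[r] = -0.5000, γ^t·E[r] = -0.500000, running G = -0.500000
t=1: π = [0.1406, 0.1719, 0.1406, 0.2344, 0.1719, 0.1406], E[r] = -0.7500, γ^t·E[r] = -0.600000, running G = -1.100000
t=2: π = [0.1543, 0.1855, 0.1465, 0.1777, 0.1934, 0.1426], E[r] = -0.9375, γ^t·E[r] = -0.600000, running G = -1.700000
t=3: π = [0.1472, 0.1907, 0.1482, 0.1814, 0.1892, 0.1433], E[r] = -0.9321, γ^t·E[r] = -0.477250, running G = -2.177250

G = -2.1773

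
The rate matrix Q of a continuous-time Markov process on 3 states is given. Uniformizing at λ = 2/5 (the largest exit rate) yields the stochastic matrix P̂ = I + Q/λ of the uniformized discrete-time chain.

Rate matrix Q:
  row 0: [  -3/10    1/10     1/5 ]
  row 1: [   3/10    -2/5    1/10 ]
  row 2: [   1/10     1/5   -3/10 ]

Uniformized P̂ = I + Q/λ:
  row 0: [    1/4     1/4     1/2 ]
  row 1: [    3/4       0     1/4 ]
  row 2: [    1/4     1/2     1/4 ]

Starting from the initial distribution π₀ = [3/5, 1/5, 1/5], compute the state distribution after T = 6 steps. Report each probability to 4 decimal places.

π = [0.3848, 0.2689, 0.3463]

t=0: π = [0.6000, 0.2000, 0.2000]
t=1: π = [0.3500, 0.2500, 0.4000]
t=2: π = [0.3750, 0.2875, 0.3375]
t=3: π = [0.3938, 0.2625, 0.3438]
t=4: π = [0.3813, 0.2703, 0.3484]
t=5: π = [0.3852, 0.2695, 0.3453]
t=6: π = [0.3848, 0.2689, 0.3463]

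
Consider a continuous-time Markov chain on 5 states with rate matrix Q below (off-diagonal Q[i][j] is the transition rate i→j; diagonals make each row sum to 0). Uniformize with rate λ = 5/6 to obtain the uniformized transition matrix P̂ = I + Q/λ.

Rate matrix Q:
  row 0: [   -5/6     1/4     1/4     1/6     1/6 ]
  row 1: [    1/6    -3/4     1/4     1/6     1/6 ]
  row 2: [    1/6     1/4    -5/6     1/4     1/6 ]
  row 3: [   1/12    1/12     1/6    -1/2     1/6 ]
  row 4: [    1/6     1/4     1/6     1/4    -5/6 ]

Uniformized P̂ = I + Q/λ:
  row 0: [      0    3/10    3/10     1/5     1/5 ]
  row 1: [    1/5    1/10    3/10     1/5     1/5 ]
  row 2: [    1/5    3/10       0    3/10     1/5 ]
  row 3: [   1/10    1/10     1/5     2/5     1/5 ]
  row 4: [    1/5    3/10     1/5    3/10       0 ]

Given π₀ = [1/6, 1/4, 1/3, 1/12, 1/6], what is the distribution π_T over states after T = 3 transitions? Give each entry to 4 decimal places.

t=0: π = [0.1667, 0.2500, 0.3333, 0.0833, 0.1667]
t=1: π = [0.1583, 0.2333, 0.1750, 0.2667, 0.1667]
t=2: π = [0.1417, 0.2000, 0.2042, 0.2875, 0.1667]
t=3: π = [0.1429, 0.2025, 0.1933, 0.2946, 0.1667]

π = [0.1429, 0.2025, 0.1933, 0.2946, 0.1667]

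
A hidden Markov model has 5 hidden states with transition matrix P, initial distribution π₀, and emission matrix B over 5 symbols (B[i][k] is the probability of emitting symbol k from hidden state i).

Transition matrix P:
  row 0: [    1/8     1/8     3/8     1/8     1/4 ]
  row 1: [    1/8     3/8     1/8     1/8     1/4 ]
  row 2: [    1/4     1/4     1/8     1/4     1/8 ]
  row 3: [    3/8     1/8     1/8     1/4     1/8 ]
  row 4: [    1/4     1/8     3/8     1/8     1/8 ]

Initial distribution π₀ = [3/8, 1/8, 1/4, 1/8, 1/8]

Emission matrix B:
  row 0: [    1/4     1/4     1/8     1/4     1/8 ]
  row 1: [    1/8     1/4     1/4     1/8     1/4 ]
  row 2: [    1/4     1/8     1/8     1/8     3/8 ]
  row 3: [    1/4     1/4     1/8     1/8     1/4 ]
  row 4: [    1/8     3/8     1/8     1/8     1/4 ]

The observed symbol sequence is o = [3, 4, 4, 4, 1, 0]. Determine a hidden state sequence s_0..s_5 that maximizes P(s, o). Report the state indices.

path = [0, 2, 1, 1, 4, 2]

t=0: δ = [9.375e-02, 1.562e-02, 3.125e-02, 1.562e-02, 1.562e-02]  (obs o_0=3)
t=1: δ = [1.465e-03, 2.930e-03, 1.318e-02, 2.930e-03, 5.859e-03]  ψ = [0, 0, 0, 0, 0]  (obs o_1=4)
t=2: δ = [4.120e-04, 8.240e-04, 8.240e-04, 8.240e-04, 4.120e-04]  ψ = [2, 2, 4, 2, 2]  (obs o_2=4)
t=3: δ = [3.862e-05, 7.725e-05, 5.794e-05, 5.150e-05, 5.150e-05]  ψ = [3, 1, 0, 2, 1]  (obs o_3=4)
t=4: δ = [4.828e-06, 7.242e-06, 2.414e-06, 3.621e-06, 7.242e-06]  ψ = [3, 1, 4, 2, 1]  (obs o_4=1)
t=5: δ = [4.526e-07, 3.395e-07, 6.789e-07, 2.263e-07, 2.263e-07]  ψ = [4, 1, 4, 1, 1]  (obs o_5=0)
backtrack: best end state = 2; path = [0, 2, 1, 1, 4, 2]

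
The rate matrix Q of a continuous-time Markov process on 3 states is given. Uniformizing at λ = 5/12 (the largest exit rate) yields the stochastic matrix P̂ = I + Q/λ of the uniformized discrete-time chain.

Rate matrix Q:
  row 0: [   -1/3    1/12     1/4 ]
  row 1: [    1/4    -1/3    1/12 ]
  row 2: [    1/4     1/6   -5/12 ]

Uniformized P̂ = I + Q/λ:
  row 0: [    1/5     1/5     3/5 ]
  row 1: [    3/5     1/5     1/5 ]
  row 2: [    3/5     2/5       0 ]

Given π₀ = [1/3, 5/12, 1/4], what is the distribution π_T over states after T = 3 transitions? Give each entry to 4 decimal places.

π = [0.4347, 0.2660, 0.2993]

t=0: π = [0.3333, 0.4167, 0.2500]
t=1: π = [0.4667, 0.2500, 0.2833]
t=2: π = [0.4133, 0.2567, 0.3300]
t=3: π = [0.4347, 0.2660, 0.2993]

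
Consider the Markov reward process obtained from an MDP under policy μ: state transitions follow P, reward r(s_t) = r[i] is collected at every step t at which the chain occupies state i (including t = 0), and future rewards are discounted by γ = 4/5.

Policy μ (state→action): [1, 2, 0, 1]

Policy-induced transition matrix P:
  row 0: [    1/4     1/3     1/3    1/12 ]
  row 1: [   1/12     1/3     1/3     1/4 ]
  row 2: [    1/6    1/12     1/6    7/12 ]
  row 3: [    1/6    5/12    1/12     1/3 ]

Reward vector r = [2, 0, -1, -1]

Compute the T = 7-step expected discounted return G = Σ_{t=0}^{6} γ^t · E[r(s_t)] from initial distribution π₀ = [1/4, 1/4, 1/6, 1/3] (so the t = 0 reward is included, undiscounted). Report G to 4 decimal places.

t=0: π = [0.2500, 0.2500, 0.1667, 0.3333], E[r] = 0.0000, γ^t·E[r] = 0.000000, running G = 0.000000
t=1: π = [0.1667, 0.3194, 0.2222, 0.2917], E[r] = -0.1806, γ^t·E[r] = -0.144444, running G = -0.144444
t=2: π = [0.1539, 0.3021, 0.2234, 0.3206], E[r] = -0.2361, γ^t·E[r] = -0.151111, running G = -0.295556
t=3: π = [0.1543, 0.3042, 0.2160, 0.3255], E[r] = -0.2328, γ^t·E[r] = -0.119210, running G = -0.414765
t=4: π = [0.1542, 0.3065, 0.2160, 0.3234], E[r] = -0.2310, γ^t·E[r] = -0.094617, running G = -0.509383
t=5: π = [0.1540, 0.3063, 0.2165, 0.3232], E[r] = -0.2318, γ^t·E[r] = -0.075950, running G = -0.585333
t=6: π = [0.1540, 0.3061, 0.2164, 0.3234], E[r] = -0.2319, γ^t·E[r] = -0.060800, running G = -0.646133

G = -0.6461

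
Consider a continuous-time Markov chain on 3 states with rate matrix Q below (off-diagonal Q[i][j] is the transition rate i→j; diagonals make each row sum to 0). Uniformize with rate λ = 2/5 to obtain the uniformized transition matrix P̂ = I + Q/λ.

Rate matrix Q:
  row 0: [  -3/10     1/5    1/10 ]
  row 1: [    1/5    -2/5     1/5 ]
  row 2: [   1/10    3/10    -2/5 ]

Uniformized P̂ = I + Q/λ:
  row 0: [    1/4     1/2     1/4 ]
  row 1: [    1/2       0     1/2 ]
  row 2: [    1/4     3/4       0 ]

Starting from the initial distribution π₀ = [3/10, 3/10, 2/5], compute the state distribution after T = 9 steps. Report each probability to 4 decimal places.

t=0: π = [0.3000, 0.3000, 0.4000]
t=1: π = [0.3250, 0.4500, 0.2250]
t=2: π = [0.3625, 0.3313, 0.3063]
t=3: π = [0.3328, 0.4109, 0.2563]
t=4: π = [0.3527, 0.3586, 0.2887]
t=5: π = [0.3396, 0.3929, 0.2675]
t=6: π = [0.3482, 0.3704, 0.2813]
t=7: π = [0.3426, 0.3851, 0.2723]
t=8: π = [0.3463, 0.3755, 0.2782]
t=9: π = [0.3439, 0.3818, 0.2743]

π = [0.3439, 0.3818, 0.2743]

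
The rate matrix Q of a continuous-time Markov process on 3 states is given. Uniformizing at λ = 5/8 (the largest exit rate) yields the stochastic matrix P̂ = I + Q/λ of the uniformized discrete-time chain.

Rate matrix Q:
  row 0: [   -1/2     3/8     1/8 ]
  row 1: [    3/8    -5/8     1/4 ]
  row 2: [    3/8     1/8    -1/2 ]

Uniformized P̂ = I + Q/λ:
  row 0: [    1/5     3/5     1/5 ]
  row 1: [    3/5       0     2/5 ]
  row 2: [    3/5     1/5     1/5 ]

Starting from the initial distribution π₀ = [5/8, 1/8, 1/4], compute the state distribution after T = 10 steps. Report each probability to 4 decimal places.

t=0: π = [0.6250, 0.1250, 0.2500]
t=1: π = [0.3500, 0.4250, 0.2250]
t=2: π = [0.4600, 0.2550, 0.2850]
t=3: π = [0.4160, 0.3330, 0.2510]
t=4: π = [0.4336, 0.2998, 0.2666]
t=5: π = [0.4266, 0.3135, 0.2600]
t=6: π = [0.4294, 0.3079, 0.2627]
t=7: π = [0.4282, 0.3102, 0.2616]
t=8: π = [0.4287, 0.3093, 0.2620]
t=9: π = [0.4285, 0.3096, 0.2619]
t=10: π = [0.4286, 0.3095, 0.2619]

π = [0.4286, 0.3095, 0.2619]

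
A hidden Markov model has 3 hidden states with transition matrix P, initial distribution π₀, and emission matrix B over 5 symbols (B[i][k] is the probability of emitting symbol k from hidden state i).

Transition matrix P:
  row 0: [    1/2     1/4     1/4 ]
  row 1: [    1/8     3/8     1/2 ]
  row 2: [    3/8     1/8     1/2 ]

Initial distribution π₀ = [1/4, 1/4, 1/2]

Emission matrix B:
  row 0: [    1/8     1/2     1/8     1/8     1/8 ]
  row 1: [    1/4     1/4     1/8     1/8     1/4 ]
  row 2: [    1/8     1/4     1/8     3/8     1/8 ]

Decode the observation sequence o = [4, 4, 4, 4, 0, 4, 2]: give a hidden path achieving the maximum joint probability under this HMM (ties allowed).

t=0: δ = [3.125e-02, 6.250e-02, 6.250e-02]  (obs o_0=4)
t=1: δ = [2.930e-03, 5.859e-03, 3.906e-03]  ψ = [2, 1, 1]  (obs o_1=4)
t=2: δ = [1.831e-04, 5.493e-04, 3.662e-04]  ψ = [0, 1, 1]  (obs o_2=4)
t=3: δ = [1.717e-05, 5.150e-05, 3.433e-05]  ψ = [2, 1, 1]  (obs o_3=4)
t=4: δ = [1.609e-06, 4.828e-06, 3.219e-06]  ψ = [2, 1, 1]  (obs o_4=0)
t=5: δ = [1.509e-07, 4.526e-07, 3.017e-07]  ψ = [2, 1, 1]  (obs o_5=4)
t=6: δ = [1.414e-08, 2.122e-08, 2.829e-08]  ψ = [2, 1, 1]  (obs o_6=2)
backtrack: best end state = 2; path = [1, 1, 1, 1, 1, 1, 2]

path = [1, 1, 1, 1, 1, 1, 2]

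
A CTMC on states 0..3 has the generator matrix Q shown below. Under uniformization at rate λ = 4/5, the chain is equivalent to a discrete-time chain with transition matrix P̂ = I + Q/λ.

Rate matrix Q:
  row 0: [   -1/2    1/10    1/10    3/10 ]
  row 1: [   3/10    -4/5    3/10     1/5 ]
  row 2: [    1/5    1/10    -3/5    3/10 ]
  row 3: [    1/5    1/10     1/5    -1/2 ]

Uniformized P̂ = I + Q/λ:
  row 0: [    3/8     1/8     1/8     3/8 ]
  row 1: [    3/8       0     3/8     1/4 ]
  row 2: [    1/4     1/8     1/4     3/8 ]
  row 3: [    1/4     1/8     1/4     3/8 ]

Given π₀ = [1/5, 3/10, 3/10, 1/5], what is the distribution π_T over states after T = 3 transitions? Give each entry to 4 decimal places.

π = [0.3018, 0.1107, 0.2268, 0.3607]

t=0: π = [0.2000, 0.3000, 0.3000, 0.2000]
t=1: π = [0.3125, 0.0875, 0.2625, 0.3375]
t=2: π = [0.3000, 0.1141, 0.2219, 0.3641]
t=3: π = [0.3018, 0.1107, 0.2268, 0.3607]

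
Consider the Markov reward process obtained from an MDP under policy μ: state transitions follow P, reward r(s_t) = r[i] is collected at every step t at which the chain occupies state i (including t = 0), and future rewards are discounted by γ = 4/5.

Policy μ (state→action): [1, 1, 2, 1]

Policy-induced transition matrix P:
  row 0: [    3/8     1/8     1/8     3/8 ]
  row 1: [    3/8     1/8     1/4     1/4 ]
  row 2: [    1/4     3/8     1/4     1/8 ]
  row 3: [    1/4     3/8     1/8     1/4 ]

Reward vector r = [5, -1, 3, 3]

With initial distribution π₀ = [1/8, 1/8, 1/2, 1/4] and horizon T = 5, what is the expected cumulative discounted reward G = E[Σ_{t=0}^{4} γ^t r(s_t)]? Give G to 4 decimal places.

G = 8.8355

t=0: π = [0.1250, 0.1250, 0.5000, 0.2500], E[r] = 2.7500, γ^t·E[r] = 2.750000, running G = 2.750000
t=1: π = [0.2813, 0.3125, 0.2031, 0.2031], E[r] = 2.3125, γ^t·E[r] = 1.850000, running G = 4.600000
t=2: π = [0.3242, 0.2266, 0.1895, 0.2598], E[r] = 2.7422, γ^t·E[r] = 1.755000, running G = 6.355000
t=3: π = [0.3188, 0.2373, 0.1770, 0.2668], E[r] = 2.6885, γ^t·E[r] = 1.376500, running G = 7.731500
t=4: π = [0.3195, 0.2360, 0.1768, 0.2677], E[r] = 2.6952, γ^t·E[r] = 1.103950, running G = 8.835450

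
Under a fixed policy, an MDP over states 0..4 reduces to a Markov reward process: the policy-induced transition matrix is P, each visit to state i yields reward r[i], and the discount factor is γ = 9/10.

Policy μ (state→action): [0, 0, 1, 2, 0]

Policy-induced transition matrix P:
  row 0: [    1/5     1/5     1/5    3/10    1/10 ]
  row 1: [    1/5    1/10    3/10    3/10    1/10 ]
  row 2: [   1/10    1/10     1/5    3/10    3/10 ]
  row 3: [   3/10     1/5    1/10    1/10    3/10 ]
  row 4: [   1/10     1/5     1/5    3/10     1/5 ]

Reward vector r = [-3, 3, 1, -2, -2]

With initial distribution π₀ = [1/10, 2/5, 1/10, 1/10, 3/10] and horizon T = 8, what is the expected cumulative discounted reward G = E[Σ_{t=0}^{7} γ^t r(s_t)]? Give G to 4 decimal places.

G = -3.4692

t=0: π = [0.1000, 0.4000, 0.1000, 0.1000, 0.3000], E[r] = 0.2000, γ^t·E[r] = 0.200000, running G = 0.200000
t=1: π = [0.1700, 0.1500, 0.2300, 0.2800, 0.1700], E[r] = -0.7300, γ^t·E[r] = -0.657000, running G = -0.457000
t=2: π = [0.1880, 0.1620, 0.1870, 0.2440, 0.2190], E[r] = -0.8170, γ^t·E[r] = -0.661770, running G = -1.118770
t=3: π = [0.1838, 0.1651, 0.1918, 0.2512, 0.2081], E[r] = -0.7829, γ^t·E[r] = -0.570734, running G = -1.689504
t=4: π = [0.1851, 0.1643, 0.1914, 0.2498, 0.2094], E[r] = -0.7894, γ^t·E[r] = -0.517932, running G = -2.207436
t=5: π = [0.1849, 0.1644, 0.1915, 0.2500, 0.2092], E[r] = -0.7884, γ^t·E[r] = -0.465531, running G = -2.672967
t=6: π = [0.1849, 0.1644, 0.1914, 0.2500, 0.2092], E[r] = -0.7886, γ^t·E[r] = -0.419078, running G = -3.092046
t=7: π = [0.1849, 0.1644, 0.1914, 0.2500, 0.2092], E[r] = -0.7885, γ^t·E[r] = -0.377152, running G = -3.469198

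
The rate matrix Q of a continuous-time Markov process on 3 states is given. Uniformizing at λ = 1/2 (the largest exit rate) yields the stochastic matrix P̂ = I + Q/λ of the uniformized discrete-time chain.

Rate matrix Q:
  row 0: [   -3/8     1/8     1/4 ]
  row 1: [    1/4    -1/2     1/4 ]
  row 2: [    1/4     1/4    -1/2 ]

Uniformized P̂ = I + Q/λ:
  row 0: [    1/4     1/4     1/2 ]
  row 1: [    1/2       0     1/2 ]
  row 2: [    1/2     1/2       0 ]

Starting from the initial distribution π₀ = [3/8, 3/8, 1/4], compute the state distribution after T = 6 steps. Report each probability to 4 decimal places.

t=0: π = [0.3750, 0.3750, 0.2500]
t=1: π = [0.4063, 0.2188, 0.3750]
t=2: π = [0.3984, 0.2891, 0.3125]
t=3: π = [0.4004, 0.2559, 0.3438]
t=4: π = [0.3999, 0.2720, 0.3281]
t=5: π = [0.4000, 0.2640, 0.3359]
t=6: π = [0.4000, 0.2680, 0.3320]

π = [0.4000, 0.2680, 0.3320]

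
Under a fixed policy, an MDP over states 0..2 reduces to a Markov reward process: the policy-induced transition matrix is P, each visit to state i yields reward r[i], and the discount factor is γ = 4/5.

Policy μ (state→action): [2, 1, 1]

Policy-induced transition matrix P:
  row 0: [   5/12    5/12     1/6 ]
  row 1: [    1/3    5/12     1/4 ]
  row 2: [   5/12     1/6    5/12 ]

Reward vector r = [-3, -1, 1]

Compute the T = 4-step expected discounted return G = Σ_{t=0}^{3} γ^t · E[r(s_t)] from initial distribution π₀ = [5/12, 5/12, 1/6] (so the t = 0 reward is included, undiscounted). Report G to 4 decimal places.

G = -3.9655

t=0: π = [0.4167, 0.4167, 0.1667], E[r] = -1.5000, γ^t·E[r] = -1.500000, running G = -1.500000
t=1: π = [0.3819, 0.3750, 0.2431], E[r] = -1.2778, γ^t·E[r] = -1.022222, running G = -2.522222
t=2: π = [0.3854, 0.3559, 0.2587], E[r] = -1.2535, γ^t·E[r] = -0.802222, running G = -3.324444
t=3: π = [0.3870, 0.3520, 0.2610], E[r] = -1.2520, γ^t·E[r] = -0.641037, running G = -3.965481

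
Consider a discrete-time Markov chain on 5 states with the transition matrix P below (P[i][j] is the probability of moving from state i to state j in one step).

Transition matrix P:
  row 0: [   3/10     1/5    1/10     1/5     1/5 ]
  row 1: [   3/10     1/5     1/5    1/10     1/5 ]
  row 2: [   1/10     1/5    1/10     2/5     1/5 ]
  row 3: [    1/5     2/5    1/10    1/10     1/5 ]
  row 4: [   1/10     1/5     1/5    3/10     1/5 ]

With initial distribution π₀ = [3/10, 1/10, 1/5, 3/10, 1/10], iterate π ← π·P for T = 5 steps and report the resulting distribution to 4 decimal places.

t=0: π = [0.3000, 0.1000, 0.2000, 0.3000, 0.1000]
t=1: π = [0.2100, 0.2600, 0.1200, 0.2100, 0.2000]
t=2: π = [0.2150, 0.2420, 0.1460, 0.1970, 0.2000]
t=3: π = [0.2111, 0.2394, 0.1442, 0.2053, 0.2000]
t=4: π = [0.2106, 0.2411, 0.1439, 0.2044, 0.2000]
t=5: π = [0.2108, 0.2409, 0.1441, 0.2042, 0.2000]

π = [0.2108, 0.2409, 0.1441, 0.2042, 0.2000]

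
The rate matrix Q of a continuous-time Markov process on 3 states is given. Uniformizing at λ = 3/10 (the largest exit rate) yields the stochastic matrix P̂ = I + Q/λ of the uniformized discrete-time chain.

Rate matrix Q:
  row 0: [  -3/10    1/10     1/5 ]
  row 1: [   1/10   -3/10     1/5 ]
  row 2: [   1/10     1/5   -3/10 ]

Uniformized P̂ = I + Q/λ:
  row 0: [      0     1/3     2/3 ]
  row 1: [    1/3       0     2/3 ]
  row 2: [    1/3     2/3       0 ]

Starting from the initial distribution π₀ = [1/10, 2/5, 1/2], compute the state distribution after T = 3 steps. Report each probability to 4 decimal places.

π = [0.2556, 0.3741, 0.3704]

t=0: π = [0.1000, 0.4000, 0.5000]
t=1: π = [0.3000, 0.3667, 0.3333]
t=2: π = [0.2333, 0.3222, 0.4444]
t=3: π = [0.2556, 0.3741, 0.3704]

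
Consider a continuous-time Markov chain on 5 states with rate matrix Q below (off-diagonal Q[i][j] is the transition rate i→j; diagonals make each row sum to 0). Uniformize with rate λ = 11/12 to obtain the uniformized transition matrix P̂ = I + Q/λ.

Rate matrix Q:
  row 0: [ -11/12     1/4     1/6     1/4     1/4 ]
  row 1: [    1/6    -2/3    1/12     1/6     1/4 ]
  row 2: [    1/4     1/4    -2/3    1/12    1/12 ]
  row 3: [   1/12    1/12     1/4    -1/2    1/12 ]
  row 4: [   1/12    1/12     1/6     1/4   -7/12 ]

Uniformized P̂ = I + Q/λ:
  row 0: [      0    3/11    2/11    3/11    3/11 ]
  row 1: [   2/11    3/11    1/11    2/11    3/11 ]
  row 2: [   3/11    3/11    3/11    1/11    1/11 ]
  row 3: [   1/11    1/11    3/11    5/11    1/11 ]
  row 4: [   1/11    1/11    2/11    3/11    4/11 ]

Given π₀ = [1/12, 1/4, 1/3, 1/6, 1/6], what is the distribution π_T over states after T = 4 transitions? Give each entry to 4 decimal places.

t=0: π = [0.0833, 0.2500, 0.3333, 0.1667, 0.1667]
t=1: π = [0.1667, 0.2121, 0.2045, 0.2197, 0.1970]
t=2: π = [0.1322, 0.1970, 0.2011, 0.2562, 0.2135]
t=3: π = [0.1334, 0.1873, 0.2055, 0.2648, 0.2090]
t=4: π = [0.1332, 0.1866, 0.2075, 0.2665, 0.2062]

π = [0.1332, 0.1866, 0.2075, 0.2665, 0.2062]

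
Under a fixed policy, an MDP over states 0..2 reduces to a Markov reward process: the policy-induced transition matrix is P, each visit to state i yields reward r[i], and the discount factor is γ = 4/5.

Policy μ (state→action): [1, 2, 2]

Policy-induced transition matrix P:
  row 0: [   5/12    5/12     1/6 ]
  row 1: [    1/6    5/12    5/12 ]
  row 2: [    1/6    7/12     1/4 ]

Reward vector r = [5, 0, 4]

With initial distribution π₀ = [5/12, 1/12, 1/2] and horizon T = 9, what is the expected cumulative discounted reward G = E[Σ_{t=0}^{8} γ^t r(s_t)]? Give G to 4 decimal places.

G = 11.8855

t=0: π = [0.4167, 0.0833, 0.5000], E[r] = 4.0833, γ^t·E[r] = 4.083333, running G = 4.083333
t=1: π = [0.2708, 0.5000, 0.2292], E[r] = 2.2708, γ^t·E[r] = 1.816667, running G = 5.900000
t=2: π = [0.2344, 0.4549, 0.3108], E[r] = 2.4149, γ^t·E[r] = 1.545556, running G = 7.445556
t=3: π = [0.2253, 0.4685, 0.3063], E[r] = 2.3514, γ^t·E[r] = 1.203926, running G = 8.649481
t=4: π = [0.2230, 0.4677, 0.3093], E[r] = 2.3521, γ^t·E[r] = 0.963432, running G = 9.612914
t=5: π = [0.2224, 0.4682, 0.3094], E[r] = 2.3495, γ^t·E[r] = 0.769898, running G = 10.382812
t=6: π = [0.2223, 0.4682, 0.3095], E[r] = 2.3494, γ^t·E[r] = 0.615870, running G = 10.998681
t=7: π = [0.2222, 0.4683, 0.3095], E[r] = 2.3492, γ^t·E[r] = 0.492670, running G = 11.491351
t=8: π = [0.2222, 0.4683, 0.3095], E[r] = 2.3492, γ^t·E[r] = 0.394133, running G = 11.885484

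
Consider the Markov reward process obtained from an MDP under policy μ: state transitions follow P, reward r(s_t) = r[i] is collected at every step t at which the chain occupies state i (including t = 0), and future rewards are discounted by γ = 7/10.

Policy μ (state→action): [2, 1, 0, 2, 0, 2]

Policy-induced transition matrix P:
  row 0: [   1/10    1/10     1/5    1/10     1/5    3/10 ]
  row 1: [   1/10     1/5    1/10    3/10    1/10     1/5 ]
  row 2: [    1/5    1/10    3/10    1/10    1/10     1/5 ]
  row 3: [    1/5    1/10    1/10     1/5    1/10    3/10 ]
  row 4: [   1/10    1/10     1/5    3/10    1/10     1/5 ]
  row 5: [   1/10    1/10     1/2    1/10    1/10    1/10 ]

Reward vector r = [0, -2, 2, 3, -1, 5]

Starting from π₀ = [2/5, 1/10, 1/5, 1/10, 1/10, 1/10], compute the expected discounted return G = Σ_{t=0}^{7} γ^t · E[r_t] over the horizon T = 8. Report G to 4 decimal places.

t=0: π = [0.4000, 0.1000, 0.2000, 0.1000, 0.1000, 0.1000], E[r] = 0.9000, γ^t·E[r] = 0.900000, running G = 0.900000
t=1: π = [0.1300, 0.1100, 0.2300, 0.1500, 0.1400, 0.2400], E[r] = 1.7500, γ^t·E[r] = 1.225000, running G = 2.125000
t=2: π = [0.1380, 0.1110, 0.2690, 0.1650, 0.1130, 0.2040], E[r] = 1.7180, γ^t·E[r] = 0.841820, running G = 2.966820
t=3: π = [0.1434, 0.1111, 0.2605, 0.1613, 0.1138, 0.2099], E[r] = 1.7184, γ^t·E[r] = 0.589411, running G = 3.556231
t=4: π = [0.1422, 0.1111, 0.2618, 0.1611, 0.1143, 0.2095], E[r] = 1.7177, γ^t·E[r] = 0.412427, running G = 3.968658
t=5: π = [0.1423, 0.1111, 0.2618, 0.1612, 0.1142, 0.2094], E[r] = 1.7177, γ^t·E[r] = 0.288688, running G = 4.257347
t=6: π = [0.1423, 0.1111, 0.2618, 0.1612, 0.1142, 0.2094], E[r] = 1.7177, γ^t·E[r] = 0.202084, running G = 4.459431
t=7: π = [0.1423, 0.1111, 0.2618, 0.1612, 0.1142, 0.2094], E[r] = 1.7177, γ^t·E[r] = 0.141459, running G = 4.600890

G = 4.6009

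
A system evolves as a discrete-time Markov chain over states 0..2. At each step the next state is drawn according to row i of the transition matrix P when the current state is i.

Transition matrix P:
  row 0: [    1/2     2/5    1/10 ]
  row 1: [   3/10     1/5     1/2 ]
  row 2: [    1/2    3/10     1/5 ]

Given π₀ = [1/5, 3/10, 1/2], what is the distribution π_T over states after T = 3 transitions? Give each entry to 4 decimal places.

π = [0.4370, 0.3127, 0.2503]

t=0: π = [0.2000, 0.3000, 0.5000]
t=1: π = [0.4400, 0.2900, 0.2700]
t=2: π = [0.4420, 0.3150, 0.2430]
t=3: π = [0.4370, 0.3127, 0.2503]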